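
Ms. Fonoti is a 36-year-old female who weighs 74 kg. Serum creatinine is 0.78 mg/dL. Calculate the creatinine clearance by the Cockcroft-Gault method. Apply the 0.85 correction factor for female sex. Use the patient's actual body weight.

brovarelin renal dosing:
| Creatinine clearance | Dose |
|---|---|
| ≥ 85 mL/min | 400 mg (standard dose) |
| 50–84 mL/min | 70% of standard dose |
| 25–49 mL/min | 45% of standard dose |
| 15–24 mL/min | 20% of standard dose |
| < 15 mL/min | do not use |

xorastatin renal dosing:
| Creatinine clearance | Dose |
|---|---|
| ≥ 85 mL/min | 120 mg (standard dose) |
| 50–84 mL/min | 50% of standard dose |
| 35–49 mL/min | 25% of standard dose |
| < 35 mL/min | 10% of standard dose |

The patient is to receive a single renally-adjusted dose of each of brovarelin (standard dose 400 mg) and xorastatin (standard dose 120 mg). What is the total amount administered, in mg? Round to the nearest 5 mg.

CrCl = (140 − 36) × 74 / (72 × 0.78) × 0.85 = 7696.0 / 56.16 × 0.85 ≈ 116.5 mL/min
CrCl ≈ 116 mL/min.
brovarelin: ≥ 85 mL/min → 100% of 400 mg = 400 mg.
xorastatin: ≥ 85 mL/min → 100% of 120 mg = 120 mg.
Total = 400 + 120 = 520 mg.

520 mg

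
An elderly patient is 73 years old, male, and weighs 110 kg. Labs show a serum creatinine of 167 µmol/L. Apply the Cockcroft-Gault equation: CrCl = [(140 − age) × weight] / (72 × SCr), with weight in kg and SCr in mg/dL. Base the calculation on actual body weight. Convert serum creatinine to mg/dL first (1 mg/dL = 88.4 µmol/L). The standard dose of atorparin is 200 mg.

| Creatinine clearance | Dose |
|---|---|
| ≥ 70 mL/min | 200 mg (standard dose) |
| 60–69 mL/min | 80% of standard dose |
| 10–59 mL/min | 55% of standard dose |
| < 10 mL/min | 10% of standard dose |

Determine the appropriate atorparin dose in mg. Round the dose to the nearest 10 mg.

SCr = 167 / 88.4 = 1.889 mg/dL
CrCl = (140 − 73) × 110 / (72 × 1.889) = 7370.0 / 136.01 ≈ 54.2 mL/min
CrCl ≈ 54 mL/min → bracket 10–59 mL/min.
55% of 200 mg = 110 mg

110 mg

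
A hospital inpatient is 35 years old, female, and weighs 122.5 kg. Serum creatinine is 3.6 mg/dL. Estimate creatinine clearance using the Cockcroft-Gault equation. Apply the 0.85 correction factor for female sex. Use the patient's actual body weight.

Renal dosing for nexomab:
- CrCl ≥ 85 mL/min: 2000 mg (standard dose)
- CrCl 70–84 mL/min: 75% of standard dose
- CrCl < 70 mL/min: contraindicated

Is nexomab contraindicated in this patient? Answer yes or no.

yes

CrCl = (140 − 35) × 122.5 / (72 × 3.6) × 0.85 = 12862.5 / 259.20 × 0.85 ≈ 42.2 mL/min
CrCl ≈ 42 mL/min, which is < 70 mL/min.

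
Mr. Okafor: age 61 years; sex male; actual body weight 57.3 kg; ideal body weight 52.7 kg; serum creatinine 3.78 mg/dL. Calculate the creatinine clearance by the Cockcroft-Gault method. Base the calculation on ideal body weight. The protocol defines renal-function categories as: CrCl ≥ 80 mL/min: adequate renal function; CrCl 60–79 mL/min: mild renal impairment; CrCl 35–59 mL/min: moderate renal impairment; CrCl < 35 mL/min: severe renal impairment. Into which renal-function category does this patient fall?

CrCl = (140 − 61) × 52.7 / (72 × 3.78) = 4163.3 / 272.16 ≈ 15.3 mL/min
15 mL/min falls in the 'severe renal impairment' range.

severe renal impairment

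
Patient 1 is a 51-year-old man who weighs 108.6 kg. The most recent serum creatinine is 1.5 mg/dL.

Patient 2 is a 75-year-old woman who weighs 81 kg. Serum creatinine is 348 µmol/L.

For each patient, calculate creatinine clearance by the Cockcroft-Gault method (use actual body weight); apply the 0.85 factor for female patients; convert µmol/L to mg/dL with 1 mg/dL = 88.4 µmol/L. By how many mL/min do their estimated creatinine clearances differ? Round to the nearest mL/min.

74 mL/min

Patient 1: CrCl = (140 − 51) × 108.6 / (72 × 1.5) = 9665.4 / 108.00 ≈ 89.5 mL/min
Patient 2: SCr = 348 / 88.4 = 3.937 mg/dL
Patient 2: CrCl = (140 − 75) × 81 / (72 × 3.937) × 0.85 = 5265.0 / 283.46 × 0.85 ≈ 15.8 mL/min
|89.5 − 15.8| = 73.7 mL/min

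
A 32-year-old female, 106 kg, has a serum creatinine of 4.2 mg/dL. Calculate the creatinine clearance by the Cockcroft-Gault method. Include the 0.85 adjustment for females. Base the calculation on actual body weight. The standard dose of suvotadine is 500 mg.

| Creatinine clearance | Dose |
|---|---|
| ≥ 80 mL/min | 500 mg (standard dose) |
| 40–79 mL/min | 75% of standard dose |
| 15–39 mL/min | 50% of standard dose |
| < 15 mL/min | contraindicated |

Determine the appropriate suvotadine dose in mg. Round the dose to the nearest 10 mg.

CrCl = (140 − 32) × 106 / (72 × 4.2) × 0.85 = 11448.0 / 302.40 × 0.85 ≈ 32.2 mL/min
CrCl ≈ 32 mL/min → bracket 15–39 mL/min.
50% of 500 mg = 250 mg

250 mg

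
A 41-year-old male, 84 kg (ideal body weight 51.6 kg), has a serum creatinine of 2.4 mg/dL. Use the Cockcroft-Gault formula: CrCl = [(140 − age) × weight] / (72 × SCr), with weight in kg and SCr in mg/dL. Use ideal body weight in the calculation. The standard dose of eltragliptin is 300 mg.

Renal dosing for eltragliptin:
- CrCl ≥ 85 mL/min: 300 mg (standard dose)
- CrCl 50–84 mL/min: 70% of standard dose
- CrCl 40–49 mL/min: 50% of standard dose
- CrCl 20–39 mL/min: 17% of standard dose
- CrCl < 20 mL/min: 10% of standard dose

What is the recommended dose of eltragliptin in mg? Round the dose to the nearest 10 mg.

CrCl = (140 − 41) × 51.6 / (72 × 2.4) = 5108.4 / 172.80 ≈ 29.6 mL/min
CrCl ≈ 30 mL/min → bracket 20–39 mL/min.
17% of 300 mg = 51 mg → 50 mg

50 mg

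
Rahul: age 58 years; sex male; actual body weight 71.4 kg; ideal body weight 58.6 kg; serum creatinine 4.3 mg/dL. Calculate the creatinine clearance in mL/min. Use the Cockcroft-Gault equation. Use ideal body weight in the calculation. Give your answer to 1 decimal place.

15.5 mL/min

CrCl = (140 − 58) × 58.6 / (72 × 4.3) = 4805.2 / 309.60 ≈ 15.5 mL/min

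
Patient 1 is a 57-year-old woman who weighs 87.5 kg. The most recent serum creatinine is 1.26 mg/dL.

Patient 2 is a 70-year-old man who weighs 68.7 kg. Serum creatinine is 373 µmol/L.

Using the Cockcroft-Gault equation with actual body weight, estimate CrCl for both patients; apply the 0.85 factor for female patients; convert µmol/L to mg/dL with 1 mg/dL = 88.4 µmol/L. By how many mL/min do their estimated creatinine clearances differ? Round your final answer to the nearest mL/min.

Patient 1: CrCl = (140 − 57) × 87.5 / (72 × 1.26) × 0.85 = 7262.5 / 90.72 × 0.85 ≈ 68.0 mL/min
Patient 2: SCr = 373 / 88.4 = 4.219 mg/dL
Patient 2: CrCl = (140 − 70) × 68.7 / (72 × 4.219) = 4809.0 / 303.77 ≈ 15.8 mL/min
|68.0 − 15.8| = 52.2 mL/min

52 mL/min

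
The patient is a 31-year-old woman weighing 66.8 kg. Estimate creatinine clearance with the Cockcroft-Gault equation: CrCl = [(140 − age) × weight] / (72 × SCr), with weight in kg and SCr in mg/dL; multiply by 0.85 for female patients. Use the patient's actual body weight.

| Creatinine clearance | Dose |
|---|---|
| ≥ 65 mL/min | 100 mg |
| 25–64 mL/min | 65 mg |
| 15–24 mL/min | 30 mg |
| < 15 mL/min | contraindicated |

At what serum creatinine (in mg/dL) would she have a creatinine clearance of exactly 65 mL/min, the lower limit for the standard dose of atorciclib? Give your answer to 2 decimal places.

Standard dose requires CrCl ≥ 65 mL/min.
Set (140 − 31) × 66.8 × 0.85 / (72 × SCr) = 65
SCr = (140 − 31) × 66.8 × 0.85 / (72 × 65) = 1.322 mg/dL

1.32 mg/dL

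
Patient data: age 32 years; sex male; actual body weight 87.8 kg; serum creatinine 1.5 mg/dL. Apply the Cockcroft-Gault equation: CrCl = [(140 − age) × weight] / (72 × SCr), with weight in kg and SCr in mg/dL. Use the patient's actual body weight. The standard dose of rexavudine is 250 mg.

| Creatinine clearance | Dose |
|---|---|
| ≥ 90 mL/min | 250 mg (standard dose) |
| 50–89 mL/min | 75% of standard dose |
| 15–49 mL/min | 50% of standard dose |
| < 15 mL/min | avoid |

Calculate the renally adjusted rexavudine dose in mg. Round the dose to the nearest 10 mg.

190 mg

CrCl = (140 − 32) × 87.8 / (72 × 1.5) = 9482.4 / 108.00 ≈ 87.8 mL/min
CrCl ≈ 88 mL/min → bracket 50–89 mL/min.
75% of 250 mg = 187.5 mg → 190 mg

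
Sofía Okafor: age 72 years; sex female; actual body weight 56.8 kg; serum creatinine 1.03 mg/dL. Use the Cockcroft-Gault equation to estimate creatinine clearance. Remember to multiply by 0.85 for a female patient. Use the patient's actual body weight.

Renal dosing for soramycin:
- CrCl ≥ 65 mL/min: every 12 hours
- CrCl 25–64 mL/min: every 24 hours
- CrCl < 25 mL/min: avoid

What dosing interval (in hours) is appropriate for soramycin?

CrCl = (140 − 72) × 56.8 / (72 × 1.03) × 0.85 = 3862.4 / 74.16 × 0.85 ≈ 44.3 mL/min
CrCl ≈ 44 mL/min → bracket 25–64 mL/min → every 24 hours.

every 24 hours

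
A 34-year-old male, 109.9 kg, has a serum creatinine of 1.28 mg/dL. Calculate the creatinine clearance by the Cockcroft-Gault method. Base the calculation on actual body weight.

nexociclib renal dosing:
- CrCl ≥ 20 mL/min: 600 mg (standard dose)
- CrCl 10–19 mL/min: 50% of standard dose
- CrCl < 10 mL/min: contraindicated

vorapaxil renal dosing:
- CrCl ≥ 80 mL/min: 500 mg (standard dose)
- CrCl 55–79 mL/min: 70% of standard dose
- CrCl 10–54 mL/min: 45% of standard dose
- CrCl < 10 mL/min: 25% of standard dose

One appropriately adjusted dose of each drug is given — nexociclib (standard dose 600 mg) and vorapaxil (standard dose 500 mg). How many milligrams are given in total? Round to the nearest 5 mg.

1100 mg

CrCl = (140 − 34) × 109.9 / (72 × 1.28) = 11649.4 / 92.16 ≈ 126.4 mL/min
CrCl ≈ 126 mL/min.
nexociclib: ≥ 20 mL/min → 100% of 600 mg = 600 mg.
vorapaxil: ≥ 80 mL/min → 100% of 500 mg = 500 mg.
Total = 600 + 500 = 1100 mg.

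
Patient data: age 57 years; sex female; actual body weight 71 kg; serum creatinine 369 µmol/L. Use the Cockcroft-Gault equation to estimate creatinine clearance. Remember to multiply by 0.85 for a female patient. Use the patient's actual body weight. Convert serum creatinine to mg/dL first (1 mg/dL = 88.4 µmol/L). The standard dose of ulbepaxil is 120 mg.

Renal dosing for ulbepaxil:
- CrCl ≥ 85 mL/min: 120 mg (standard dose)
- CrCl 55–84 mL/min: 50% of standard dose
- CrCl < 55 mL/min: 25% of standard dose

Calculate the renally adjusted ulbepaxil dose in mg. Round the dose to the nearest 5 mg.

30 mg

SCr = 369 / 88.4 = 4.174 mg/dL
CrCl = (140 − 57) × 71 / (72 × 4.174) × 0.85 = 5893.0 / 300.53 × 0.85 ≈ 16.7 mL/min
CrCl ≈ 17 mL/min → bracket < 55 mL/min.
25% of 120 mg = 30 mg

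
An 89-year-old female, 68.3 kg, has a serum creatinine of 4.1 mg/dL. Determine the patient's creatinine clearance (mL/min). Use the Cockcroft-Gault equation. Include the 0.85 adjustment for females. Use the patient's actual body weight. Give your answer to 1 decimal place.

10.0 mL/min

CrCl = (140 − 89) × 68.3 / (72 × 4.1) × 0.85 = 3483.3 / 295.20 × 0.85 ≈ 10.0 mL/min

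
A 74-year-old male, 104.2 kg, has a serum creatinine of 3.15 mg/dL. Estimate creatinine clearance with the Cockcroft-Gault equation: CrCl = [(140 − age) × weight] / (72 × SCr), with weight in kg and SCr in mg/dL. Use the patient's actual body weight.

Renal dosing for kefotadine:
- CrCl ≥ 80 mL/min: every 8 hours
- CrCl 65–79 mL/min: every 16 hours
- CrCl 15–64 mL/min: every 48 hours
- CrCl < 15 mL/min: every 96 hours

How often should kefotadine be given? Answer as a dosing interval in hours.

every 48 hours

CrCl = (140 − 74) × 104.2 / (72 × 3.15) = 6877.2 / 226.80 ≈ 30.3 mL/min
CrCl ≈ 30 mL/min → bracket 15–64 mL/min → every 48 hours.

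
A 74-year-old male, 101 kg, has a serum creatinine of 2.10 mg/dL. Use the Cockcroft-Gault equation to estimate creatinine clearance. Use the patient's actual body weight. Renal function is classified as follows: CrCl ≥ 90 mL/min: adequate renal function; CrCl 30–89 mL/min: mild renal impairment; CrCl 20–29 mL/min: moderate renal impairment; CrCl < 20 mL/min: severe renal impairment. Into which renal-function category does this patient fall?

CrCl = (140 − 74) × 101 / (72 × 2.1) = 6666.0 / 151.20 ≈ 44.1 mL/min
44 mL/min falls in the 'mild renal impairment' range.

mild renal impairment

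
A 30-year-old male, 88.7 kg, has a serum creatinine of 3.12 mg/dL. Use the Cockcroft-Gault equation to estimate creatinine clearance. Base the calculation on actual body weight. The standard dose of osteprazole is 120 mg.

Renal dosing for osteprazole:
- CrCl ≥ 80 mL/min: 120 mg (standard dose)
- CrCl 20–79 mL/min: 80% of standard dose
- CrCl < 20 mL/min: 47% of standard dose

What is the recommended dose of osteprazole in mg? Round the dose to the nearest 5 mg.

CrCl = (140 − 30) × 88.7 / (72 × 3.12) = 9757.0 / 224.64 ≈ 43.4 mL/min
CrCl ≈ 43 mL/min → bracket 20–79 mL/min.
80% of 120 mg = 96 mg → 95 mg

95 mg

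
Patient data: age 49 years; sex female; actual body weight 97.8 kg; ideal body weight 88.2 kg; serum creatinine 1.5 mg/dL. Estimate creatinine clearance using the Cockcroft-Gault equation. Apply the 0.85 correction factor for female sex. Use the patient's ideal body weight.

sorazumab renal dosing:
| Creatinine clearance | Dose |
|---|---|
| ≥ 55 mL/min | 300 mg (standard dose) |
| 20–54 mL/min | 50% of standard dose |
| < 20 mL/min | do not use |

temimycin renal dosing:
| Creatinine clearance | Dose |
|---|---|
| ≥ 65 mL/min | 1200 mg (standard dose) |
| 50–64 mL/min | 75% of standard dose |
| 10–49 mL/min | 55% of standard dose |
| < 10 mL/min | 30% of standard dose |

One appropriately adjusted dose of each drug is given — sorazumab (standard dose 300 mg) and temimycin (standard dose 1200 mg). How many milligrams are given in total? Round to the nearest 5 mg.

CrCl = (140 − 49) × 88.2 / (72 × 1.5) × 0.85 = 8026.2 / 108.00 × 0.85 ≈ 63.2 mL/min
CrCl ≈ 63 mL/min.
sorazumab: ≥ 55 mL/min → 100% of 300 mg = 300 mg.
temimycin: 50–64 mL/min → 75% of 1200 mg = 900 mg.
Total = 300 + 900 = 1200 mg.

1200 mg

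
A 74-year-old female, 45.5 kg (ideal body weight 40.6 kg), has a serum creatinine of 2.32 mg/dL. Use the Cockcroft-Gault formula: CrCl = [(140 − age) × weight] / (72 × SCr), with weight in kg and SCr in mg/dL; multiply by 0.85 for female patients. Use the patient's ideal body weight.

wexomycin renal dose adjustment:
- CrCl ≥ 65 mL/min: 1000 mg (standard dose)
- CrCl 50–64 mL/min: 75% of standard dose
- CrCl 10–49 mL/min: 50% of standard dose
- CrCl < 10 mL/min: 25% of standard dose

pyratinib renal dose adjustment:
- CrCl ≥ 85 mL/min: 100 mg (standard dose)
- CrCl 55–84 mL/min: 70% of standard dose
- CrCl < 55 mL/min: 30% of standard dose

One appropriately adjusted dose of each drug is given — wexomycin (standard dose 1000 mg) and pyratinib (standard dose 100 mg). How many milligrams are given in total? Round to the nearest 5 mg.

CrCl = (140 − 74) × 40.6 / (72 × 2.32) × 0.85 = 2679.6 / 167.04 × 0.85 ≈ 13.6 mL/min
CrCl ≈ 14 mL/min.
wexomycin: 10–49 mL/min → 50% of 1000 mg = 500 mg.
pyratinib: < 55 mL/min → 30% of 100 mg = 30 mg.
Total = 500 + 30 = 530 mg.

530 mg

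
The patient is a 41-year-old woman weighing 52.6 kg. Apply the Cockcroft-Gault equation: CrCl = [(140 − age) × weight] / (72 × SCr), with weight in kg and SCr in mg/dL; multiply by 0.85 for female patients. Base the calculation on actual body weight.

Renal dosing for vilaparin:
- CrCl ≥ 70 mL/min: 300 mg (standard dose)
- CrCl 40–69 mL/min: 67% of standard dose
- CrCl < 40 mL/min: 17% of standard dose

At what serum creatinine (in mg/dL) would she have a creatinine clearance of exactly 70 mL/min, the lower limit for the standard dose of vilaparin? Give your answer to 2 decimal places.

Standard dose requires CrCl ≥ 70 mL/min.
Set (140 − 41) × 52.6 × 0.85 / (72 × SCr) = 70
SCr = (140 − 41) × 52.6 × 0.85 / (72 × 70) = 0.878 mg/dL

0.88 mg/dL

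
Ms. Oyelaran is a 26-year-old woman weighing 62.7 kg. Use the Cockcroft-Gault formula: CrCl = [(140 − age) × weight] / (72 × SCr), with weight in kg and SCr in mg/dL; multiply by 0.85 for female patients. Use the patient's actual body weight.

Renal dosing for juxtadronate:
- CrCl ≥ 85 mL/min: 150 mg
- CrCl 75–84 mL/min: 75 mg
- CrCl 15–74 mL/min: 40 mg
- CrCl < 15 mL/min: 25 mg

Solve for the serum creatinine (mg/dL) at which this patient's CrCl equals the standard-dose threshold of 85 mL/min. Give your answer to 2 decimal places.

0.99 mg/dL

Standard dose requires CrCl ≥ 85 mL/min.
Set (140 − 26) × 62.7 × 0.85 / (72 × SCr) = 85
SCr = (140 − 26) × 62.7 × 0.85 / (72 × 85) = 0.993 mg/dL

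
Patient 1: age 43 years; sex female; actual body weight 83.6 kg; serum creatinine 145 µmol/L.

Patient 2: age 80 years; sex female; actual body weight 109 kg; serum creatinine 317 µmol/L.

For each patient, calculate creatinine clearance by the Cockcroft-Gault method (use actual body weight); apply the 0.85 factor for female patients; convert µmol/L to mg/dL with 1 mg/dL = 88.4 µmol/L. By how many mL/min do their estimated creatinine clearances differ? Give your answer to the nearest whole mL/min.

37 mL/min

Patient 1: SCr = 145 / 88.4 = 1.64 mg/dL
Patient 1: CrCl = (140 − 43) × 83.6 / (72 × 1.64) × 0.85 = 8109.2 / 118.08 × 0.85 ≈ 58.4 mL/min
Patient 2: SCr = 317 / 88.4 = 3.586 mg/dL
Patient 2: CrCl = (140 − 80) × 109 / (72 × 3.586) × 0.85 = 6540.0 / 258.19 × 0.85 ≈ 21.5 mL/min
|58.4 − 21.5| = 36.9 mL/min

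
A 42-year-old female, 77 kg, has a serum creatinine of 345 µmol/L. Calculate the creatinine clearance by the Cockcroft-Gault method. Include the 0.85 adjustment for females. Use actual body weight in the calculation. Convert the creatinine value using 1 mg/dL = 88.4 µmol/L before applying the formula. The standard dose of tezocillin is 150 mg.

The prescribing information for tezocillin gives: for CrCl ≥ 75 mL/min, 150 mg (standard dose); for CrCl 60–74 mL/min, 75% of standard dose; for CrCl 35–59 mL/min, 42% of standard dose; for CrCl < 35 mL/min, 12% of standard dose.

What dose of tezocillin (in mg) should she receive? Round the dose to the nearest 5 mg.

20 mg

SCr = 345 / 88.4 = 3.903 mg/dL
CrCl = (140 − 42) × 77 / (72 × 3.903) × 0.85 = 7546.0 / 281.02 × 0.85 ≈ 22.8 mL/min
CrCl ≈ 23 mL/min → bracket < 35 mL/min.
12% of 150 mg = 18 mg → 20 mg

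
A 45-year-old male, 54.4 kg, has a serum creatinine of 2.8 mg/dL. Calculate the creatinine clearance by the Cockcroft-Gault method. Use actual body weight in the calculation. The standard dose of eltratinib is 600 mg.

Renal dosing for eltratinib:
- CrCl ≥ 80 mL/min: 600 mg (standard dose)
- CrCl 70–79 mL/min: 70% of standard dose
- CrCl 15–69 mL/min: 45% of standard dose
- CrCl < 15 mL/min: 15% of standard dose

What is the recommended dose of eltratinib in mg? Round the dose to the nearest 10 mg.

270 mg

CrCl = (140 − 45) × 54.4 / (72 × 2.8) = 5168.0 / 201.60 ≈ 25.6 mL/min
CrCl ≈ 26 mL/min → bracket 15–69 mL/min.
45% of 600 mg = 270 mg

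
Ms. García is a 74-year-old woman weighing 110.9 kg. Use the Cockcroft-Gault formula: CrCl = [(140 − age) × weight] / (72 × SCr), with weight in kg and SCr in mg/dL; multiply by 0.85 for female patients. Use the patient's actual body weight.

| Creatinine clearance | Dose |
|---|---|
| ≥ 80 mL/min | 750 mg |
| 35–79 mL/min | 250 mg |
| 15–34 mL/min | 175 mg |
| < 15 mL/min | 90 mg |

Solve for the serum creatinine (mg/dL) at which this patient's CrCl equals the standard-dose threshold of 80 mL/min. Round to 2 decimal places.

1.08 mg/dL

Standard dose requires CrCl ≥ 80 mL/min.
Set (140 − 74) × 110.9 × 0.85 / (72 × SCr) = 80
SCr = (140 − 74) × 110.9 × 0.85 / (72 × 80) = 1.080 mg/dL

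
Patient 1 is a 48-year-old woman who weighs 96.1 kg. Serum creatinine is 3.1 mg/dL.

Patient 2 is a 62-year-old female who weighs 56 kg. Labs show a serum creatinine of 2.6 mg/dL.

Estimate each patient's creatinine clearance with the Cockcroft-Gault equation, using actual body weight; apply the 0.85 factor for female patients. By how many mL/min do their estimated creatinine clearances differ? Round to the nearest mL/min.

14 mL/min

Patient 1: CrCl = (140 − 48) × 96.1 / (72 × 3.1) × 0.85 = 8841.2 / 223.20 × 0.85 ≈ 33.7 mL/min
Patient 2: CrCl = (140 − 62) × 56 / (72 × 2.6) × 0.85 = 4368.0 / 187.20 × 0.85 ≈ 19.8 mL/min
|33.7 − 19.8| = 13.9 mL/min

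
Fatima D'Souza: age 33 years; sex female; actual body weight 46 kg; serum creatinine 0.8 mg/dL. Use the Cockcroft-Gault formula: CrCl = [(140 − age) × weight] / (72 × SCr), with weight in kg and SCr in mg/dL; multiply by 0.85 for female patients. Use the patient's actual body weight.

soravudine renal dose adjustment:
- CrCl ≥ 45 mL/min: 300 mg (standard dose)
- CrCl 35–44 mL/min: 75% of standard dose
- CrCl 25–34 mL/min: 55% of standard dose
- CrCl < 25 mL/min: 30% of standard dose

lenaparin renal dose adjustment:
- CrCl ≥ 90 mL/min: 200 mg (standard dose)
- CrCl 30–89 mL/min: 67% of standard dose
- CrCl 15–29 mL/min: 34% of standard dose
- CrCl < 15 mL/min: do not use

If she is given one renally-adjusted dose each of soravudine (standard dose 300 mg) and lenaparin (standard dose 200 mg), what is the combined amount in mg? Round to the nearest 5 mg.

435 mg

CrCl = (140 − 33) × 46 / (72 × 0.8) × 0.85 = 4922.0 / 57.60 × 0.85 ≈ 72.6 mL/min
CrCl ≈ 73 mL/min.
soravudine: ≥ 45 mL/min → 100% of 300 mg = 300 mg.
lenaparin: 30–89 mL/min → 67% of 200 mg = 134 mg.
Total = 300 + 134 = 434 mg.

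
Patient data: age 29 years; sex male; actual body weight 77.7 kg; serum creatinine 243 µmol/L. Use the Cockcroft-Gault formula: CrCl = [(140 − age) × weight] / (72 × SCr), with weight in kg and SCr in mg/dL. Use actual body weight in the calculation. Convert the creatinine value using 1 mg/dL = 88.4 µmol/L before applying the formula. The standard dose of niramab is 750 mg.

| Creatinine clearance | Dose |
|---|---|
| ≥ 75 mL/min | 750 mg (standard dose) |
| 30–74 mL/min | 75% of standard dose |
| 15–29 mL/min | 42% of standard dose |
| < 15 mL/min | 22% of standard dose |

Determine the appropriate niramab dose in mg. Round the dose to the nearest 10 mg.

SCr = 243 / 88.4 = 2.749 mg/dL
CrCl = (140 − 29) × 77.7 / (72 × 2.749) = 8624.7 / 197.93 ≈ 43.6 mL/min
CrCl ≈ 44 mL/min → bracket 30–74 mL/min.
75% of 750 mg = 562.5 mg → 560 mg

560 mg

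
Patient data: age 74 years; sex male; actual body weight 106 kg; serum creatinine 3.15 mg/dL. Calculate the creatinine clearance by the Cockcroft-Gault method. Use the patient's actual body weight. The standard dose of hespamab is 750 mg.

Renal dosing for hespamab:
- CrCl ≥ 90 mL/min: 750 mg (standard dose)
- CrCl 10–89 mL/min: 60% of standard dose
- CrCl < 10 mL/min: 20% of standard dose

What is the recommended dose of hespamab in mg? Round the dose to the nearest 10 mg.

450 mg

CrCl = (140 − 74) × 106 / (72 × 3.15) = 6996.0 / 226.80 ≈ 30.8 mL/min
CrCl ≈ 31 mL/min → bracket 10–89 mL/min.
60% of 750 mg = 450 mg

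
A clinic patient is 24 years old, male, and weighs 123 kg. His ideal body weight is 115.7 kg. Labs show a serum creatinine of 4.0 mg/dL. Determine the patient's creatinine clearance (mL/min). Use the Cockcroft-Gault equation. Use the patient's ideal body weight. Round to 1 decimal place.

46.6 mL/min

CrCl = (140 − 24) × 115.7 / (72 × 4) = 13421.2 / 288.00 ≈ 46.6 mL/min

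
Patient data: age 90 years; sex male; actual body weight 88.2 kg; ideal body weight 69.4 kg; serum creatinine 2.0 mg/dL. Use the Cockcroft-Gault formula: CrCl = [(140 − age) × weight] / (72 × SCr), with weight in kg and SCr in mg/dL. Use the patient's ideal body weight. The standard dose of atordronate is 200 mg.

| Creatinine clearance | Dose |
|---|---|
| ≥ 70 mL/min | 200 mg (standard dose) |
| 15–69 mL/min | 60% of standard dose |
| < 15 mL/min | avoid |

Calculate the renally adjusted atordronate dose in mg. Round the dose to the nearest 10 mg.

CrCl = (140 − 90) × 69.4 / (72 × 2) = 3470.0 / 144.00 ≈ 24.1 mL/min
CrCl ≈ 24 mL/min → bracket 15–69 mL/min.
60% of 200 mg = 120 mg

120 mg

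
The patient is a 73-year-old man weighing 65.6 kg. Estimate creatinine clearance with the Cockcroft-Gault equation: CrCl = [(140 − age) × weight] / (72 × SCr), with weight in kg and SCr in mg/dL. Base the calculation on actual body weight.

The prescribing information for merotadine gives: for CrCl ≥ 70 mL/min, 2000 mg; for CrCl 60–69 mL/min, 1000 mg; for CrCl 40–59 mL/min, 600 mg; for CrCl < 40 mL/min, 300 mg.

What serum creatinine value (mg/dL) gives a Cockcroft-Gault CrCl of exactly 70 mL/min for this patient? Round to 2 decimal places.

0.87 mg/dL

Standard dose requires CrCl ≥ 70 mL/min.
Set (140 − 73) × 65.6 / (72 × SCr) = 70
SCr = (140 − 73) × 65.6 / (72 × 70) = 0.872 mg/dL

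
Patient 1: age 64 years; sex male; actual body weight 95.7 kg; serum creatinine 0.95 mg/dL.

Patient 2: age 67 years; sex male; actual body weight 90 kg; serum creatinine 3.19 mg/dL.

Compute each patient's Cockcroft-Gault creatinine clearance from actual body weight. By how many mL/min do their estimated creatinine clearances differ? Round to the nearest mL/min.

Patient 1: CrCl = (140 − 64) × 95.7 / (72 × 0.95) = 7273.2 / 68.40 ≈ 106.3 mL/min
Patient 2: CrCl = (140 − 67) × 90 / (72 × 3.19) = 6570.0 / 229.68 ≈ 28.6 mL/min
|106.3 − 28.6| = 77.7 mL/min

78 mL/min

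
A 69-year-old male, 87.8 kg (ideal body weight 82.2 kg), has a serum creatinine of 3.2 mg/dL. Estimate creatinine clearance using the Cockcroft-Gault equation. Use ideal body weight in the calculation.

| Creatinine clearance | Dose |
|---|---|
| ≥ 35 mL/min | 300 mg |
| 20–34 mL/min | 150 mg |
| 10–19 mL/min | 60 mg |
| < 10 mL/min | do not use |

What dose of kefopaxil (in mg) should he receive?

CrCl = (140 − 69) × 82.2 / (72 × 3.2) = 5836.2 / 230.40 ≈ 25.3 mL/min
CrCl ≈ 25 mL/min → bracket 20–34 mL/min.
Dose for this bracket: 150 mg.

150 mg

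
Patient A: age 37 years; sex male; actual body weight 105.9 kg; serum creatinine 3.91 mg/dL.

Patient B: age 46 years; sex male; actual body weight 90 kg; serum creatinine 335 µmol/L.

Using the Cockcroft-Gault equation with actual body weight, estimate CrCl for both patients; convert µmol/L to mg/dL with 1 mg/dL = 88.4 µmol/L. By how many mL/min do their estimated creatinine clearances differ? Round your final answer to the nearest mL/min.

8 mL/min

Patient A: CrCl = (140 − 37) × 105.9 / (72 × 3.91) = 10907.7 / 281.52 ≈ 38.7 mL/min
Patient B: SCr = 335 / 88.4 = 3.79 mg/dL
Patient B: CrCl = (140 − 46) × 90 / (72 × 3.79) = 8460.0 / 272.88 ≈ 31.0 mL/min
|38.7 − 31.0| = 7.7 mL/min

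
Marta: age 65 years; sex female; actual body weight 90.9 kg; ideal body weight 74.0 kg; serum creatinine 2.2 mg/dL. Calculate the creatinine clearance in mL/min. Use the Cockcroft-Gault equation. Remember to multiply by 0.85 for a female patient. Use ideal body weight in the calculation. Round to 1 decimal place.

29.8 mL/min

CrCl = (140 − 65) × 74 / (72 × 2.2) × 0.85 = 5550.0 / 158.40 × 0.85 ≈ 29.8 mL/min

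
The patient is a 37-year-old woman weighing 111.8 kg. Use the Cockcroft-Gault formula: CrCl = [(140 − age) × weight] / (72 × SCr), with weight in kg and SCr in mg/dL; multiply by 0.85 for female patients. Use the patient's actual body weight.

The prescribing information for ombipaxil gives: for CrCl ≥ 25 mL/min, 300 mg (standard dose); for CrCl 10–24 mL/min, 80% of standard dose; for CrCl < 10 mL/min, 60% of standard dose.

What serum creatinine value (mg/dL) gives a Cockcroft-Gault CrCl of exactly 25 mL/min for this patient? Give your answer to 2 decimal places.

Standard dose requires CrCl ≥ 25 mL/min.
Set (140 − 37) × 111.8 × 0.85 / (72 × SCr) = 25
SCr = (140 − 37) × 111.8 × 0.85 / (72 × 25) = 5.438 mg/dL

5.44 mg/dL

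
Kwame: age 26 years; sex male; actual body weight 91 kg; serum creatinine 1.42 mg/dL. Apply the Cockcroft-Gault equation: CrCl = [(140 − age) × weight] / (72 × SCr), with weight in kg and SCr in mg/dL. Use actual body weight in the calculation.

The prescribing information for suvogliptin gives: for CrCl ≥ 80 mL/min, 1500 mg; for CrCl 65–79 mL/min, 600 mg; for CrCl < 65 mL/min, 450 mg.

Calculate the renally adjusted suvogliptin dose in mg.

1500 mg

CrCl = (140 − 26) × 91 / (72 × 1.42) = 10374.0 / 102.24 ≈ 101.5 mL/min
CrCl ≈ 101 mL/min → bracket ≥ 80 mL/min.
Dose for this bracket: 1500 mg.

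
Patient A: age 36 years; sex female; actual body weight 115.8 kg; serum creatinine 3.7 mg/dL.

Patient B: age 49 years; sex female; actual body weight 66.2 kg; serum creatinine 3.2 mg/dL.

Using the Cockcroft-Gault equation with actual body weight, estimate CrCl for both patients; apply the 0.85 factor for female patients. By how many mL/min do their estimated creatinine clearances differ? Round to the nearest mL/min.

Patient A: CrCl = (140 − 36) × 115.8 / (72 × 3.7) × 0.85 = 12043.2 / 266.40 × 0.85 ≈ 38.4 mL/min
Patient B: CrCl = (140 − 49) × 66.2 / (72 × 3.2) × 0.85 = 6024.2 / 230.40 × 0.85 ≈ 22.2 mL/min
|38.4 − 22.2| = 16.2 mL/min

16 mL/min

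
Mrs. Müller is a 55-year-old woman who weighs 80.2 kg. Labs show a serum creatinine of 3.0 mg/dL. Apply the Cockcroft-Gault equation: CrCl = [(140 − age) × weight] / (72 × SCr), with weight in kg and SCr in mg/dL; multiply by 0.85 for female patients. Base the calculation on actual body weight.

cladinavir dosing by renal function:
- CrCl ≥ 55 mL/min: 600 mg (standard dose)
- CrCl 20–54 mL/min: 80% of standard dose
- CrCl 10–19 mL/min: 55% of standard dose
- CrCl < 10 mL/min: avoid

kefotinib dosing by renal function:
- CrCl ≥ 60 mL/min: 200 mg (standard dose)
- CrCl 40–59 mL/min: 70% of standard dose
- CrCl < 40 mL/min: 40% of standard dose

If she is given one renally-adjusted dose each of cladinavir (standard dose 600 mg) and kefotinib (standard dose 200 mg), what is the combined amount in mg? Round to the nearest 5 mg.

560 mg

CrCl = (140 − 55) × 80.2 / (72 × 3) × 0.85 = 6817.0 / 216.00 × 0.85 ≈ 26.8 mL/min
CrCl ≈ 27 mL/min.
cladinavir: 20–54 mL/min → 80% of 600 mg = 480 mg.
kefotinib: < 40 mL/min → 40% of 200 mg = 80 mg.
Total = 480 + 80 = 560 mg.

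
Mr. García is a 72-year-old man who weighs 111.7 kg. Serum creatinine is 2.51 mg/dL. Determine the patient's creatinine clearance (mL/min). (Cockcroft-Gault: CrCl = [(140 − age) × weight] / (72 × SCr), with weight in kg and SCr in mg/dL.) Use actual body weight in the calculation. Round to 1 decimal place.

42.0 mL/min

CrCl = (140 − 72) × 111.7 / (72 × 2.51) = 7595.6 / 180.72 ≈ 42.0 mL/min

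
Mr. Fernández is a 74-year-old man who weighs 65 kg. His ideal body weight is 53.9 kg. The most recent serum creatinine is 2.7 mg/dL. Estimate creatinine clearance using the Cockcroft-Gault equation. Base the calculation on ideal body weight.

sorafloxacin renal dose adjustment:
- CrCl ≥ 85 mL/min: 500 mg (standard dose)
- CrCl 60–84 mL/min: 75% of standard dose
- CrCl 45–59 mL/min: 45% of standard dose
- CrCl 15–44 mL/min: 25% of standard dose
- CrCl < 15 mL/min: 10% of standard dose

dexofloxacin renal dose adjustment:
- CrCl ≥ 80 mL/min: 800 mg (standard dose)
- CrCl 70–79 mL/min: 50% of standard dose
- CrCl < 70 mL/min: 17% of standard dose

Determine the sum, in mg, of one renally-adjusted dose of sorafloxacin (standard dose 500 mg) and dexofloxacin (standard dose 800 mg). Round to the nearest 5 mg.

260 mg

CrCl = (140 − 74) × 53.9 / (72 × 2.7) = 3557.4 / 194.40 ≈ 18.3 mL/min
CrCl ≈ 18 mL/min.
sorafloxacin: 15–44 mL/min → 25% of 500 mg = 125 mg.
dexofloxacin: < 70 mL/min → 17% of 800 mg = 136 mg.
Total = 125 + 136 = 261 mg.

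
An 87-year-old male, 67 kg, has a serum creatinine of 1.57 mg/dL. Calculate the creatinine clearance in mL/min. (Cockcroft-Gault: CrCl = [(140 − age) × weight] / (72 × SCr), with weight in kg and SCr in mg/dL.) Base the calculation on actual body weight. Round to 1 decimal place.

31.4 mL/min

CrCl = (140 − 87) × 67 / (72 × 1.57) = 3551.0 / 113.04 ≈ 31.4 mL/min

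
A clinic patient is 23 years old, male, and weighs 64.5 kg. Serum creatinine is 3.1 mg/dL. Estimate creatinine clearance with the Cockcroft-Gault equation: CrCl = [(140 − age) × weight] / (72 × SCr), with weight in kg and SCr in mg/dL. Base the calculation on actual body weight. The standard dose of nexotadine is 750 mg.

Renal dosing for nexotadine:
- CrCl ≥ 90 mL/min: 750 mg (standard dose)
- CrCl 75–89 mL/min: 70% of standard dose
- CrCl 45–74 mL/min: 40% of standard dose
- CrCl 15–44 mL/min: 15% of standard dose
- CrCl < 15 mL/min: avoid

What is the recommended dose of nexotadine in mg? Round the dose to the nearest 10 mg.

CrCl = (140 − 23) × 64.5 / (72 × 3.1) = 7546.5 / 223.20 ≈ 33.8 mL/min
CrCl ≈ 34 mL/min → bracket 15–44 mL/min.
15% of 750 mg = 112.5 mg → 110 mg

110 mg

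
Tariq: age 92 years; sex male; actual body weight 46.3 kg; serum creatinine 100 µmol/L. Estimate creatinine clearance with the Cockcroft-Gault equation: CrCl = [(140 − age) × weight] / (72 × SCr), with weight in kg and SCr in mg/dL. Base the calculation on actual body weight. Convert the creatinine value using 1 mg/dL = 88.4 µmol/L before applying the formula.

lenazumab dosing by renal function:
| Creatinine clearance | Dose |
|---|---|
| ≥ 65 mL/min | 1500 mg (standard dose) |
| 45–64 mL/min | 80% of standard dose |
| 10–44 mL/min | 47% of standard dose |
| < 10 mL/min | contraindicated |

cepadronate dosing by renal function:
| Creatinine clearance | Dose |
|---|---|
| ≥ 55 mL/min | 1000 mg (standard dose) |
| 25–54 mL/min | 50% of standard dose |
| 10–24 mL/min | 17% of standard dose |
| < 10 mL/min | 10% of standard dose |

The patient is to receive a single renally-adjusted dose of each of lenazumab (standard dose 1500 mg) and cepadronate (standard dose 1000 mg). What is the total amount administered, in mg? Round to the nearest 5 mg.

1205 mg

SCr = 100 / 88.4 = 1.131 mg/dL
CrCl = (140 − 92) × 46.3 / (72 × 1.131) = 2222.4 / 81.43 ≈ 27.3 mL/min
CrCl ≈ 27 mL/min.
lenazumab: 10–44 mL/min → 47% of 1500 mg = 705 mg.
cepadronate: 25–54 mL/min → 50% of 1000 mg = 500 mg.
Total = 705 + 500 = 1205 mg.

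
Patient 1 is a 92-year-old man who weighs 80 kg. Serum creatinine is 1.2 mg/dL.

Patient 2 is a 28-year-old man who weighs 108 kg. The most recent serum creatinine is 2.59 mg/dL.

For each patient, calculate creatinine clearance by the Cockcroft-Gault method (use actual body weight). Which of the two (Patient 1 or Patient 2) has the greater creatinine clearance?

Patient 1: CrCl = (140 − 92) × 80 / (72 × 1.2) = 3840.0 / 86.40 ≈ 44.4 mL/min
Patient 2: CrCl = (140 − 28) × 108 / (72 × 2.59) = 12096.0 / 186.48 ≈ 64.9 mL/min
44.4 vs 64.9 mL/min → Patient 2 is higher.

Patient 2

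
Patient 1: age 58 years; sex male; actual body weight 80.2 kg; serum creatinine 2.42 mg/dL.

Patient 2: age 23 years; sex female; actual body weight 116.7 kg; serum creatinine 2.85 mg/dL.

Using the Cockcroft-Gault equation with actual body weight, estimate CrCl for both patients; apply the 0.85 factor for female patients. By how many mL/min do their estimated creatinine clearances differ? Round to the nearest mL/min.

Patient 1: CrCl = (140 − 58) × 80.2 / (72 × 2.42) = 6576.4 / 174.24 ≈ 37.7 mL/min
Patient 2: CrCl = (140 − 23) × 116.7 / (72 × 2.85) × 0.85 = 13653.9 / 205.20 × 0.85 ≈ 56.6 mL/min
|37.7 − 56.6| = 18.9 mL/min

19 mL/min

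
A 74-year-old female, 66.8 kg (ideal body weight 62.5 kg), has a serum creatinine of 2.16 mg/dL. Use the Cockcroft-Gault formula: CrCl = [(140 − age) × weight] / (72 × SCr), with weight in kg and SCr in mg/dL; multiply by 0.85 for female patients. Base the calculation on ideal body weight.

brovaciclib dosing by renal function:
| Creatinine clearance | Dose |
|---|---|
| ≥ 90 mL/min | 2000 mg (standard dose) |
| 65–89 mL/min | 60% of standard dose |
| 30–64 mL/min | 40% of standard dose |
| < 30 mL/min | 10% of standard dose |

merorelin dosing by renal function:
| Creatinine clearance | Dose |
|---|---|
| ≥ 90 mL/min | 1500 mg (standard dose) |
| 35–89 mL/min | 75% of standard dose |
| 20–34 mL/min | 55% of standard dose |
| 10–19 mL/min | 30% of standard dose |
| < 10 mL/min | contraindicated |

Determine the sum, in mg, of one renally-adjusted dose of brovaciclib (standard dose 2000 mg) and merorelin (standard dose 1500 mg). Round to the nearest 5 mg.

CrCl = (140 − 74) × 62.5 / (72 × 2.16) × 0.85 = 4125.0 / 155.52 × 0.85 ≈ 22.5 mL/min
CrCl ≈ 23 mL/min.
brovaciclib: < 30 mL/min → 10% of 2000 mg = 200 mg.
merorelin: 20–34 mL/min → 55% of 1500 mg = 825 mg.
Total = 200 + 825 = 1025 mg.

1025 mg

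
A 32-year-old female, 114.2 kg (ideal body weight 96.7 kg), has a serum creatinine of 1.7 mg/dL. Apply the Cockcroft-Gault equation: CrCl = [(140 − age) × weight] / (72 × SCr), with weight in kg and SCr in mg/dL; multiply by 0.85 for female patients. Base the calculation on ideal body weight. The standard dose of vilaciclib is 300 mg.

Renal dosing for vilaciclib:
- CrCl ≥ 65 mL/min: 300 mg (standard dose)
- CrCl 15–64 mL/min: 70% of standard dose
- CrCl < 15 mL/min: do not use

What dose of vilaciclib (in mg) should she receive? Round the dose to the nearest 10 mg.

300 mg

CrCl = (140 − 32) × 96.7 / (72 × 1.7) × 0.85 = 10443.6 / 122.40 × 0.85 ≈ 72.5 mL/min
CrCl ≈ 73 mL/min → bracket ≥ 65 mL/min.
100% of 300 mg = 300 mg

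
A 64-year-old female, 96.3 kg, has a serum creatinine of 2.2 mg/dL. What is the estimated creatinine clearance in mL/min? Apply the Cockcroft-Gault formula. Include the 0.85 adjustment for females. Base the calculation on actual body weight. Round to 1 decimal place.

39.3 mL/min

CrCl = (140 − 64) × 96.3 / (72 × 2.2) × 0.85 = 7318.8 / 158.40 × 0.85 ≈ 39.3 mL/min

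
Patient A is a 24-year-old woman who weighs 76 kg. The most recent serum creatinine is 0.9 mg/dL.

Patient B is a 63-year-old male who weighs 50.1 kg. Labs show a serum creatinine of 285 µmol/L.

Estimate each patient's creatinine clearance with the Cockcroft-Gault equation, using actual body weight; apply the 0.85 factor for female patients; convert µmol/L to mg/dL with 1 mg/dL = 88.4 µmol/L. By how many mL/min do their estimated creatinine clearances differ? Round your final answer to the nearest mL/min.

Patient A: CrCl = (140 − 24) × 76 / (72 × 0.9) × 0.85 = 8816.0 / 64.80 × 0.85 ≈ 115.6 mL/min
Patient B: SCr = 285 / 88.4 = 3.224 mg/dL
Patient B: CrCl = (140 − 63) × 50.1 / (72 × 3.224) = 3857.7 / 232.13 ≈ 16.6 mL/min
|115.6 − 16.6| = 99.0 mL/min

99 mL/min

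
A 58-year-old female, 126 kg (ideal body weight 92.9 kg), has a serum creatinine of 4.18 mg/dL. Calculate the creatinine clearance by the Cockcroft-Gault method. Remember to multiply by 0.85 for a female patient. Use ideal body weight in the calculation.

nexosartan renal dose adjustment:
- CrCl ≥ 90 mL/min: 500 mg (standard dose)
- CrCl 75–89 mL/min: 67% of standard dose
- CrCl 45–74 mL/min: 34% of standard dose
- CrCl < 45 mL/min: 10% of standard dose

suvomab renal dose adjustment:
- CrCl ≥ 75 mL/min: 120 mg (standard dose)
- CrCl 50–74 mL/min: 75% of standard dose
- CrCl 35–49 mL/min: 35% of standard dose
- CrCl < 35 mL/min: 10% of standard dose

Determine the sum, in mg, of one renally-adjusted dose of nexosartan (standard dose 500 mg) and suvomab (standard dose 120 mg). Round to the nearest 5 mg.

60 mg

CrCl = (140 − 58) × 92.9 / (72 × 4.18) × 0.85 = 7617.8 / 300.96 × 0.85 ≈ 21.5 mL/min
CrCl ≈ 22 mL/min.
nexosartan: < 45 mL/min → 10% of 500 mg = 50 mg.
suvomab: < 35 mL/min → 10% of 120 mg = 12 mg.
Total = 50 + 12 = 62 mg.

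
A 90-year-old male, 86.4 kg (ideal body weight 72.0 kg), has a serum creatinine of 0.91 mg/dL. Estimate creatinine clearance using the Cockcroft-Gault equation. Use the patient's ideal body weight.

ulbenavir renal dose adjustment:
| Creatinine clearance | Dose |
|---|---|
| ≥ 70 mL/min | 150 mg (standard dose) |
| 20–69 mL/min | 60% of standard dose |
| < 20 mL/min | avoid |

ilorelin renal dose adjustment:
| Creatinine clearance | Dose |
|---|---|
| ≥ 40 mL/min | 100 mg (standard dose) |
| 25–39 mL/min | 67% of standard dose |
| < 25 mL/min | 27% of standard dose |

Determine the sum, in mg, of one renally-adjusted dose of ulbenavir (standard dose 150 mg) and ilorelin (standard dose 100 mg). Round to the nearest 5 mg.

CrCl = (140 − 90) × 72 / (72 × 0.91) = 3600.0 / 65.52 ≈ 54.9 mL/min
CrCl ≈ 55 mL/min.
ulbenavir: 20–69 mL/min → 60% of 150 mg = 90 mg.
ilorelin: ≥ 40 mL/min → 100% of 100 mg = 100 mg.
Total = 90 + 100 = 190 mg.

190 mg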